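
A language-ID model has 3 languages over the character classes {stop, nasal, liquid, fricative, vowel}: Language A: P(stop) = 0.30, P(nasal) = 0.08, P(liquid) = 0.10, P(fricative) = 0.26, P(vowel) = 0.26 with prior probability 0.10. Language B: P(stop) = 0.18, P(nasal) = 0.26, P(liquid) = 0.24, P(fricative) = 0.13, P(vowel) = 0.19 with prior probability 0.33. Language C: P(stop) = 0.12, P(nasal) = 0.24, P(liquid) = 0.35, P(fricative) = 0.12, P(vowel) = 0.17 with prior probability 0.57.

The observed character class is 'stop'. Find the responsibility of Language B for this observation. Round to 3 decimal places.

0.376

Posterior ∝ prior × likelihood, so P(k | x) ∝ π_k f_k(x); normalise over all components.
Component likelihoods at x = 'stop':
  f_A = 0.3
  f_B = 0.18
  f_C = 0.12
Unnormalised posteriors:
  π_A·f_A = 0.10 × 0.3 = 0.03
  π_B·f_B = 0.33 × 0.18 = 0.0594
  π_C·f_C = 0.57 × 0.12 = 0.0684
Marginal: 0.03 + 0.0594 + 0.0684 = 0.1578
Responsibility of Language B: 0.0594 / 0.1578 ≈ 0.376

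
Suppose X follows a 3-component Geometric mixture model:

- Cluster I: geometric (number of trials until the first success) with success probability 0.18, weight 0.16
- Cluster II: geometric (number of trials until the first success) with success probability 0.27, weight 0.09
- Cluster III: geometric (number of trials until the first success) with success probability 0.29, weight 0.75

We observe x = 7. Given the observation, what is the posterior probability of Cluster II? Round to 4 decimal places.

0.0913

By Bayes' theorem, P(k | x) = π_k f_k(x) / Σ_j π_j f_j(x).
Evaluate each component's likelihood at the observed value:
  p_I = 0.0547212
  p_II = 0.0408602
  p_III = 0.0371491
Prior × likelihood for each component:
  π_I·p_I = 0.16 × 0.0547212 = 0.00875539
  π_II·p_II = 0.09 × 0.0408602 = 0.00367742
  π_III·p_III = 0.75 × 0.0371491 = 0.0278618
Marginal: 0.00875539 + 0.00367742 + 0.0278618 = 0.0402946
P(Cluster II | the observation) ≈ 0.0913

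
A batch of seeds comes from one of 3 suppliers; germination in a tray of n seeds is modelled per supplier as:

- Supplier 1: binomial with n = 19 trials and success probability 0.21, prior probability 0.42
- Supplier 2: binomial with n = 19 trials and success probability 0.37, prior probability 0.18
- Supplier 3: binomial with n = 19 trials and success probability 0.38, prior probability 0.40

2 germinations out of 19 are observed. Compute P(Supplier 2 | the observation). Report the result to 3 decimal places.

0.026

P(component k | x) = P(Z=k)·f_k(x) / marginal(x), where marginal(x) = Σ_j P(Z=j)·f_j(x).
Binomial probabilities:
  f_1 = C(19,2)·0.21^2·0.79^17 = 171·0.0441·0.0181828 = 0.137118
  f_2 = C(19,2)·0.37^2·0.63^17 = 171·0.1369·0.000387962 = 0.00908215
  f_3 = C(19,2)·0.38^2·0.62^17 = 171·0.1444·0.000295569 = 0.00729831
Weight by the priors:
  P(Z=1)·f_1 = 0.42 × 0.137118 = 0.0575897
  P(Z=2)·f_2 = 0.18 × 0.00908215 = 0.00163479
  P(Z=3)·f_3 = 0.40 × 0.00729831 = 0.00291932
Normaliser: 0.0575897 + 0.00163479 + 0.00291932 = 0.0621438
So the posterior for Supplier 2 is 0.00163479 / 0.0621438 ≈ 0.026.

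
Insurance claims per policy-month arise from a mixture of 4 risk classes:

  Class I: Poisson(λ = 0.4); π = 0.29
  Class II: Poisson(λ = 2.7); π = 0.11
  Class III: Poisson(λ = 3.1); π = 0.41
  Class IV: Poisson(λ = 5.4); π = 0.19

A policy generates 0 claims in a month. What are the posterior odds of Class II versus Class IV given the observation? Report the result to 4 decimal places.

8.6146

Posterior odds = (π_i f_i(x)) / (π_j f_j(x)); the normalising sum cancels.
Evaluate each component's likelihood at the observed value:
  L_I = e^(−0.4)·0.4^0/0! = 0.67032
  L_II = e^(−2.7)·2.7^0/0! = 0.0672055
  L_III = e^(−3.1)·3.1^0/0! = 0.0450492
  L_IV = e^(−5.4)·5.4^0/0! = 0.00451658
Posterior odds = (π_II·L_II) / (π_IV·L_IV) = (0.11·0.0672055) / (0.19·0.00451658) = 0.00739261 / 0.00085815 ≈ 8.6146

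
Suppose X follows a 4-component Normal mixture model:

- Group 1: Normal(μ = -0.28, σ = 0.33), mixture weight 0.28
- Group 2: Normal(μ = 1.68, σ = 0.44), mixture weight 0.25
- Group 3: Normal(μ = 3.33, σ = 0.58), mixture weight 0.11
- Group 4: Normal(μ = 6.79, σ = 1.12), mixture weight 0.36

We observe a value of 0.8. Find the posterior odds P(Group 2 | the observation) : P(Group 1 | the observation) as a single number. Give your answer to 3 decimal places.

The posterior odds equal the prior odds times the likelihood ratio: (π_i/π_j)·(f_i(x)/f_j(x)).
Component likelihoods at x = 0.8:
  L_1 = 0.00570936
  L_2 = 0.122707
  L_3 = 5.07787e-05
  L_4 = 2.1905e-07
Odds = (0.25/0.28) × (0.122707/0.00570936) = 0.892857 × 21.4922 ≈ 19.189

19.189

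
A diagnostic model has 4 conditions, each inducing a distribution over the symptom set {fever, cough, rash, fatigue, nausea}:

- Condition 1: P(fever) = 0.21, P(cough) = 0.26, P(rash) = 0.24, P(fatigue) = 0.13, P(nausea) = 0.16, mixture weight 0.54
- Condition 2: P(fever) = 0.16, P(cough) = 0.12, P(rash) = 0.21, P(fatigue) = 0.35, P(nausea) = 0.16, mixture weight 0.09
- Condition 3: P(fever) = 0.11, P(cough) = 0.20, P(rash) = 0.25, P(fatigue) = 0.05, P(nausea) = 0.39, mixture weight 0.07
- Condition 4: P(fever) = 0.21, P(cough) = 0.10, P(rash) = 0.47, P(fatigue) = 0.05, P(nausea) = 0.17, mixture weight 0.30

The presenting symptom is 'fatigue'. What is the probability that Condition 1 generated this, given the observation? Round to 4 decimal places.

0.5840

By Bayes' theorem, P(k | x) = w_k f_k(x) / Σ_j w_j f_j(x).
Categorical probabilities:
  f_1 = 0.13
  f_2 = 0.35
  f_3 = 0.05
  f_4 = 0.05
Weight by the priors:
  w_1·f_1 = 0.54 × 0.13 = 0.0702
  w_2·f_2 = 0.09 × 0.35 = 0.0315
  w_3·f_3 = 0.07 × 0.05 = 0.0035
  w_4·f_4 = 0.30 × 0.05 = 0.015
Evidence: 0.0702 + 0.0315 + 0.0035 + 0.015 = 0.1202
P(Condition 1 | the observation) ≈ 0.5840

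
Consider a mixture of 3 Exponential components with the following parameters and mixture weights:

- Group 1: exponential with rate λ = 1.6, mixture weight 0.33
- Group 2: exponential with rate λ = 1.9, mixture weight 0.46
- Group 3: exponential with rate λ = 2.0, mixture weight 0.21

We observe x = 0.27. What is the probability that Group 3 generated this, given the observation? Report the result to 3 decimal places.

0.220

The responsibility of component k is π_k f_k(x) divided by Σ_j π_j f_j(x).
Evaluate each component's likelihood at the observed value:
  p_1 = 1.6·e^(−1.6·0.27) = 1.6·e^(−0.4320) = 1.03874
  p_2 = 1.9·e^(−1.9·0.27) = 1.9·e^(−0.5130) = 1.13752
  p_3 = 2.0·e^(−2.0·0.27) = 2.0·e^(−0.5400) = 1.1655
Multiply by the mixture weights:
  π_1·p_1 = 0.33 × 1.03874 = 0.342783
  π_2·p_2 = 0.46 × 1.13752 = 0.523261
  π_3·p_3 = 0.21 × 1.1655 = 0.244754
Sum: 0.342783 + 0.523261 + 0.244754 = 1.1108
Responsibility of Group 3: 0.244754 / 1.1108 ≈ 0.220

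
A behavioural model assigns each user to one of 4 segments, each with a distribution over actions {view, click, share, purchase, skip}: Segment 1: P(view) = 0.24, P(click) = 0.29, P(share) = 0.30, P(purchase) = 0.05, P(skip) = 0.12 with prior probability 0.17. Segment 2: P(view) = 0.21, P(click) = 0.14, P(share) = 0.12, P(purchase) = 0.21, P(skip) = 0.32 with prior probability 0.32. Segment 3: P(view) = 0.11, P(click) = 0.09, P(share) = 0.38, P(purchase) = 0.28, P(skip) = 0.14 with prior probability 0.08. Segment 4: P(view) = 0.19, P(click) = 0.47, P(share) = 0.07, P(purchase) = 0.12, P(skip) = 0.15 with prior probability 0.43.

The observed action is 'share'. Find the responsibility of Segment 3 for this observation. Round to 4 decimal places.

Apply Bayes' rule: the posterior for each component is proportional to its prior times its likelihood at x.
Evaluate each component's likelihood at the observed value:
  L_1 = P(share | comp) = 0.30
  L_2 = P(share | comp) = 0.12
  L_3 = P(share | comp) = 0.38
  L_4 = P(share | comp) = 0.07
Prior × likelihood for each component:
  w_1·L_1 = 0.17 × 0.3 = 0.051
  w_2·L_2 = 0.32 × 0.12 = 0.0384
  w_3·L_3 = 0.08 × 0.38 = 0.0304
  w_4·L_4 = 0.43 × 0.07 = 0.0301
Evidence: 0.051 + 0.0384 + 0.0304 + 0.0301 = 0.1499
P(Segment 3 | data) ≈ 0.2028

0.2028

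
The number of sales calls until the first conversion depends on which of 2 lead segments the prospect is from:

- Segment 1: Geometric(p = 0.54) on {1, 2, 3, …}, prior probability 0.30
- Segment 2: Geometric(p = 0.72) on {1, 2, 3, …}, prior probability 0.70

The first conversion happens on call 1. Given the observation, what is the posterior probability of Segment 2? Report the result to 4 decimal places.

Posterior ∝ prior × likelihood, so P(k | x) ∝ P(Z=k) f_k(x); normalise over all components.
Geometric probabilities:
  L_1 = 0.54·(1−0.54)^0 = 0.54·1 = 0.54
  L_2 = 0.72·(1−0.72)^0 = 0.72·1 = 0.72
Prior × likelihood for each component:
  P(Z=1)·L_1 = 0.30 × 0.54 = 0.162
  P(Z=2)·L_2 = 0.70 × 0.72 = 0.504
Denominator: 0.162 + 0.504 = 0.666
So the posterior for Segment 2 is 0.504 / 0.666 ≈ 0.7568.

0.7568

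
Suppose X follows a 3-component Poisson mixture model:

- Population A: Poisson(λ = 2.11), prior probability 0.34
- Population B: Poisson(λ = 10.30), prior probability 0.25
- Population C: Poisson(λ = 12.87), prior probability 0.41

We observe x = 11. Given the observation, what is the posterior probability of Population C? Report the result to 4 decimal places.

0.5926

Posterior ∝ prior × likelihood, so P(k | x) ∝ w_k f_k(x); normalise over all components.
Evaluate each component's likelihood at the observed value:
  p_A = e^(−2.11)·2.11^11/11! = 1.12096e-05
  p_B = e^(−10.30)·10.30^11/11! = 0.116633
  p_C = e^(−12.87)·12.87^11/11! = 0.103476
Weight by the priors:
  w_A·p_A = 0.34 × 1.12096e-05 = 3.81126e-06
  w_B·p_B = 0.25 × 0.116633 = 0.0291582
  w_C·p_C = 0.41 × 0.103476 = 0.042425
Sum: 3.81126e-06 + 0.0291582 + 0.042425 = 0.071587
Responsibility of Population C: 0.042425 / 0.071587 ≈ 0.5926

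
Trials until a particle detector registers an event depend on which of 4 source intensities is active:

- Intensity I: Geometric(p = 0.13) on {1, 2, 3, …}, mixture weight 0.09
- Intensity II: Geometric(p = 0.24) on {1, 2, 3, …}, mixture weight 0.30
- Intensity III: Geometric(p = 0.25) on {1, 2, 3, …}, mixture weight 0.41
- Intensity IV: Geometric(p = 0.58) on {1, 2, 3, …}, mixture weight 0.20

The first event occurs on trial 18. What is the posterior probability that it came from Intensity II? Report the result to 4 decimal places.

By Bayes' theorem, P(k | x) = π_k f_k(x) / Σ_j π_j f_j(x).
Evaluate each component's likelihood at the observed value:
  L_I = 0.0121835
  L_II = 0.00225966
  L_III = 0.00187924
  L_IV = 2.28384e-07
Unnormalised posteriors:
  π_I·L_I = 0.09 × 0.0121835 = 0.00109651
  π_II·L_II = 0.30 × 0.00225966 = 0.000677897
  π_III·L_III = 0.41 × 0.00187924 = 0.000770487
  π_IV·L_IV = 0.20 × 2.28384e-07 = 4.56768e-08
Marginal: 0.00109651 + 0.000677897 + 0.000770487 + 4.56768e-08 = 0.00254494
So the posterior for Intensity II is 0.000677897 / 0.00254494 ≈ 0.2664.

0.2664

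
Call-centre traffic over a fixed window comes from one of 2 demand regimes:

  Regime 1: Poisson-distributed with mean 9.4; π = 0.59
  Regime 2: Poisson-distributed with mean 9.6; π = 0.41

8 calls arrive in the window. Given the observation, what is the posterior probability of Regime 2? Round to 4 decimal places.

0.4024

P(component k | x) = w_k·f_k(x) / marginal(x), where marginal(x) = Σ_j w_j·f_j(x).
Poisson probabilities:
  p_1 = e^(−9.4)·9.4^8/8! = 0.125065
  p_2 = e^(−9.6)·9.6^8/8! = 0.121178
Unnormalised posteriors:
  w_1·p_1 = 0.59 × 0.125065 = 0.0737881
  w_2·p_2 = 0.41 × 0.121178 = 0.0496828
Marginal: 0.0737881 + 0.0496828 = 0.123471
So the posterior for Regime 2 is 0.0496828 / 0.123471 ≈ 0.4024.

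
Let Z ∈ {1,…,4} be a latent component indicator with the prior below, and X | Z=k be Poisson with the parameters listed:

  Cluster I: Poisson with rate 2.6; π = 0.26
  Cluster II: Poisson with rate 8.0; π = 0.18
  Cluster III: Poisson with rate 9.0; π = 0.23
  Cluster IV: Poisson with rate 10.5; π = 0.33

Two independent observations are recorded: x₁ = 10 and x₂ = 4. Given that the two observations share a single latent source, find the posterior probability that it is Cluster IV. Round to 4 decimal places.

P(component k | x) = P(Z=k)·f_k(x) / marginal(x), where marginal(x) = Σ_j P(Z=j)·f_j(x).
Since both observations come from the same component, the likelihood for component k is f_k(x₁)·f_k(x₂).
  L_I = [0.000288938] × [0.141422] = 4.08622e-05
  L_II = [0.0992615] × [0.0572523] = 0.00568295
  L_III = [0.11858] × [0.0337372] = 0.00400055
  L_IV = [0.123606] × [0.0139461] = 0.00172382
Prior × likelihood for each component:
  P(Z=I)·L_I = 0.26 × 4.08622e-05 = 1.06242e-05
  P(Z=II)·L_II = 0.18 × 0.00568295 = 0.00102293
  P(Z=III)·L_III = 0.23 × 0.00400055 = 0.000920128
  P(Z=IV)·L_IV = 0.33 × 0.00172382 = 0.00056886
Evidence: 1.06242e-05 + 0.00102293 + 0.000920128 + 0.00056886 = 0.00252254
P(Cluster IV | x₁, x₂) = 0.00056886 / 0.00252254 ≈ 0.2255

0.2255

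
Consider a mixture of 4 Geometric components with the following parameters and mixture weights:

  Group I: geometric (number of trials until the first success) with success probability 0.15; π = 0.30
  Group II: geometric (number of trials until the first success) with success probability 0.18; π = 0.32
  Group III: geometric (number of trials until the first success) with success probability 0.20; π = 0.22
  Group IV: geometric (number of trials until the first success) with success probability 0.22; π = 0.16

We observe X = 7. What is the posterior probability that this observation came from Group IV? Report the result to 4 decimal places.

0.1469

By Bayes' theorem, P(k | x) = w_k f_k(x) / Σ_j w_j f_j(x).
Evaluate each component's likelihood at the observed value:
  L_I = 0.15·(1−0.15)^6 = 0.15·0.37715 = 0.0565724
  L_II = 0.18·(1−0.18)^6 = 0.18·0.304007 = 0.0547212
  L_III = 0.20·(1−0.20)^6 = 0.20·0.262144 = 0.0524288
  L_IV = 0.22·(1−0.22)^6 = 0.22·0.2252 = 0.0495439
Multiply by the mixture weights:
  w_I·L_I = 0.30 × 0.0565724 = 0.0169717
  w_II·L_II = 0.32 × 0.0547212 = 0.0175108
  w_III·L_III = 0.22 × 0.0524288 = 0.0115343
  w_IV·L_IV = 0.16 × 0.0495439 = 0.00792703
Denominator: 0.0169717 + 0.0175108 + 0.0115343 + 0.00792703 = 0.0539439
So the posterior for Group IV is 0.00792703 / 0.0539439 ≈ 0.1469.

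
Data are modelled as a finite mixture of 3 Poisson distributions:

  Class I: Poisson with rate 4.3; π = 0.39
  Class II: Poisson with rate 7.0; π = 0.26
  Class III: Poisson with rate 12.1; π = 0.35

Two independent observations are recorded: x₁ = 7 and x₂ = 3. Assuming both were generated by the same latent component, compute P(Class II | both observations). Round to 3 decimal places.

0.281

P(component k | x) = π_k·f_k(x) / marginal(x), where marginal(x) = Σ_j π_j·f_j(x).
Since both observations come from the same component, the likelihood for component k is f_k(x₁)·f_k(x₂).
  f_I = [e^(−4.3)·4.3^7/7! = 0.0731783] × [0.179799] = 0.0131574
  f_II = [e^(−7.0)·7.0^7/7! = 0.149003] × [0.0521293] = 0.0077674
  f_III = [e^(−12.1)·12.1^7/7! = 0.0418894] × [0.0016415] = 6.87615e-05
Unnormalised posteriors:
  π_I·f_I = 0.39 × 0.0131574 = 0.00513139
  π_II·f_II = 0.26 × 0.0077674 = 0.00201952
  π_III·f_III = 0.35 × 6.87615e-05 = 2.40665e-05
Sum: 0.00513139 + 0.00201952 + 2.40665e-05 = 0.00717498
P(Class II | x₁,x₂) ≈ 0.281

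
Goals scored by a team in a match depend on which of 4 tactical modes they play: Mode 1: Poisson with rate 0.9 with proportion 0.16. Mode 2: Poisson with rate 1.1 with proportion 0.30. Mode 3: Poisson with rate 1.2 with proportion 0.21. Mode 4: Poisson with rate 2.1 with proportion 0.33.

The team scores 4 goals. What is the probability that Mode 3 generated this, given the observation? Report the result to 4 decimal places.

The responsibility of component k is π_k f_k(x) divided by Σ_j π_j f_j(x).
Evaluate each component's likelihood at the observed value:
  L_1 = 0.0111146
  L_2 = 0.0203065
  L_3 = 0.0260232
  L_4 = 0.099231
Prior × likelihood for each component:
  π_1·L_1 = 0.16 × 0.0111146 = 0.00177834
  π_2·L_2 = 0.30 × 0.0203065 = 0.00609196
  π_3·L_3 = 0.21 × 0.0260232 = 0.00546487
  π_4·L_4 = 0.33 × 0.099231 = 0.0327462
Evidence: 0.00177834 + 0.00609196 + 0.00546487 + 0.0327462 = 0.0460814
P(Mode 3 | x) ≈ 0.1186

0.1186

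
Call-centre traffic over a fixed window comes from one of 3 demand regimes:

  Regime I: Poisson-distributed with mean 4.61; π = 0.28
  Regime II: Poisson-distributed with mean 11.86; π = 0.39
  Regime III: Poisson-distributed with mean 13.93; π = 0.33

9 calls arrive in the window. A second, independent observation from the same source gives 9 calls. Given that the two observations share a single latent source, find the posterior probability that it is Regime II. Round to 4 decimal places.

P(component k | x) = π_k·f_k(x) / marginal(x), where marginal(x) = Σ_j π_j·f_j(x).
Since both observations come from the same component, the likelihood for component k is f_k(x₁)·f_k(x₂).
  L_I = [e^(−4.61)·4.61^9/9! = 0.0257898] × [0.0257898] = 0.000665113
  L_II = [e^(−11.86)·11.86^9/9! = 0.0904204] × [0.0904204] = 0.00817586
  L_III = [e^(−13.93)·13.93^9/9! = 0.0485372] × [0.0485372] = 0.00235586
Multiply by the mixture weights:
  π_I·L_I = 0.28 × 0.000665113 = 0.000186232
  π_II·L_II = 0.39 × 0.00817586 = 0.00318858
  π_III·L_III = 0.33 × 0.00235586 = 0.000777434
Marginal: 0.000186232 + 0.00318858 + 0.000777434 = 0.00415225
P(Regime II | x) = 0.00318858 / 0.00415225 ≈ 0.7679

0.7679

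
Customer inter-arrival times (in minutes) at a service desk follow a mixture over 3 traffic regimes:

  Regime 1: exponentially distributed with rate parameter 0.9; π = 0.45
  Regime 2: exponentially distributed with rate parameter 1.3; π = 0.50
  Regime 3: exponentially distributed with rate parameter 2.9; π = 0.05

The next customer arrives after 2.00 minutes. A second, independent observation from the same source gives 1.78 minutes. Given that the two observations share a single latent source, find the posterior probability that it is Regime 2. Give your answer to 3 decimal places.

Posterior ∝ prior × likelihood, so P(k | x) ∝ π_k f_k(x); normalise over all components.
Since both observations come from the same component, the likelihood for component k is f_k(x₁)·f_k(x₂).
  f_1 = [0.9·e^(−0.9·2.00) = 0.9·e^(−1.8000) = 0.148769] × [0.181344] = 0.0269783
  f_2 = [1.3·e^(−1.3·2.00) = 1.3·e^(−2.6000) = 0.0965557] × [0.128524] = 0.0124098
  f_3 = [2.9·e^(−2.9·2.00) = 2.9·e^(−5.8000) = 0.00877991] × [0.0166177] = 0.000145902
Unnormalised posteriors:
  π_1·f_1 = 0.45 × 0.0269783 = 0.0121403
  π_2·f_2 = 0.50 × 0.0124098 = 0.00620488
  π_3·f_3 = 0.05 × 0.000145902 = 7.29508e-06
Evidence: 0.0121403 + 0.00620488 + 7.29508e-06 = 0.0183524
P(Regime 2 | data) ≈ 0.338

0.338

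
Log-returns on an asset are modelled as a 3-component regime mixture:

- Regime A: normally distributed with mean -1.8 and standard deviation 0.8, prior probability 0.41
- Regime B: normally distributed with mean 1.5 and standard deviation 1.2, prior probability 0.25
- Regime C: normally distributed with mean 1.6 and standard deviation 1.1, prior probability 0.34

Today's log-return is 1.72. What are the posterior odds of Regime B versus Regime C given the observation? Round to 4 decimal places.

Since P(k|x) ∝ P(Z=k) f_k(x), the posterior odds are P(Z=i) f_i(x) / (P(Z=j) f_j(x)).
Normal densities:
  L_A = 3.11781e-05
  L_B = 0.326912
  L_C = 0.360523
Posterior odds = (P(Z=B)·L_B) / (P(Z=C)·L_C) = (0.25·0.326912) / (0.34·0.360523) = 0.0817279 / 0.122578 ≈ 0.6667

0.6667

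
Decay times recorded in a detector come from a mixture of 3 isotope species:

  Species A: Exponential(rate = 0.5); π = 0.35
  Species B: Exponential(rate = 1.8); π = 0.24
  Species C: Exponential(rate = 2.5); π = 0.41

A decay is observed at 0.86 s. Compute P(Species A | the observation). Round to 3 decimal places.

By Bayes' theorem, P(k | x) = w_k f_k(x) / Σ_j w_j f_j(x).
Exponential densities:
  p_A = 0.5·e^(−0.5·0.86) = 0.5·e^(−0.4300) = 0.325255
  p_B = 1.8·e^(−1.8·0.86) = 1.8·e^(−1.5480) = 0.382811
  p_C = 2.5·e^(−2.5·0.86) = 2.5·e^(−2.1500) = 0.29121
Multiply by the mixture weights:
  w_A·p_A = 0.35 × 0.325255 = 0.113839
  w_B·p_B = 0.24 × 0.382811 = 0.0918747
  w_C·p_C = 0.41 × 0.29121 = 0.119396
Evidence: 0.113839 + 0.0918747 + 0.119396 = 0.32511
P(Species A | 0.86 s) = 0.113839 / 0.32511 ≈ 0.350

0.350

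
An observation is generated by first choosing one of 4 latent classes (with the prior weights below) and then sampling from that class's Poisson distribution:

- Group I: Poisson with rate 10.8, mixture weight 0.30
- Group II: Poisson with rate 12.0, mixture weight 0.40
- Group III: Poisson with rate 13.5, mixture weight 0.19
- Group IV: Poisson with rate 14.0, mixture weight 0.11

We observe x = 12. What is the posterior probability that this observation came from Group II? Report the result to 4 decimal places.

0.4210

Posterior ∝ prior × likelihood, so P(k | x) ∝ π_k f_k(x); normalise over all components.
Poisson probabilities:
  p_I = 0.107243
  p_II = 0.114368
  p_III = 0.10488
  p_IV = 0.0984185
Weight by the priors:
  π_I·p_I = 0.30 × 0.107243 = 0.0321728
  π_II·p_II = 0.40 × 0.114368 = 0.0457472
  π_III·p_III = 0.19 × 0.10488 = 0.0199272
  π_IV·p_IV = 0.11 × 0.0984185 = 0.010826
Denominator: 0.0321728 + 0.0457472 + 0.0199272 + 0.010826 = 0.108673
P(Group II | data) = 0.0457472 / 0.108673 ≈ 0.4210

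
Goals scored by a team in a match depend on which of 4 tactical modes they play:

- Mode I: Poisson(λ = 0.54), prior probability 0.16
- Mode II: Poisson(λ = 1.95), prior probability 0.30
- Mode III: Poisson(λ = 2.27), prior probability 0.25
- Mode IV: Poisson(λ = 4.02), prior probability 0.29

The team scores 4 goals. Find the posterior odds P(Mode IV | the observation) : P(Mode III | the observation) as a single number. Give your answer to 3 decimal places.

1.983

The posterior odds equal the prior odds times the likelihood ratio: (P(Z=i)/P(Z=j))·(f_i(x)/f_j(x)).
Evaluate each component's likelihood at the observed value:
  f_I = 0.00206464
  f_II = 0.0857142
  f_III = 0.114299
  f_IV = 0.195357
Odds = (0.29/0.25) × (0.195357/0.114299) = 1.16 × 1.70917 ≈ 1.983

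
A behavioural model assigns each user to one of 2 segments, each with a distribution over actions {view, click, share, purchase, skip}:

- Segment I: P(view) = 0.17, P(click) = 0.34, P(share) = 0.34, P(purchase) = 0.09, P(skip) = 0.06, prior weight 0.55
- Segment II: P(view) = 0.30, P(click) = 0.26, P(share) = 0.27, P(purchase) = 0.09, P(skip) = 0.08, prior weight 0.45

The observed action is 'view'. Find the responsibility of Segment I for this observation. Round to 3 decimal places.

0.409

By Bayes' theorem, P(k | x) = w_k f_k(x) / Σ_j w_j f_j(x).
Component likelihoods at x = 'view':
  L_I = P(view | comp) = 0.17
  L_II = P(view | comp) = 0.30
Prior × likelihood for each component:
  w_I·L_I = 0.55 × 0.17 = 0.0935
  w_II·L_II = 0.45 × 0.3 = 0.135
Normaliser: 0.0935 + 0.135 = 0.2285
So the posterior for Segment I is 0.0935 / 0.2285 ≈ 0.409.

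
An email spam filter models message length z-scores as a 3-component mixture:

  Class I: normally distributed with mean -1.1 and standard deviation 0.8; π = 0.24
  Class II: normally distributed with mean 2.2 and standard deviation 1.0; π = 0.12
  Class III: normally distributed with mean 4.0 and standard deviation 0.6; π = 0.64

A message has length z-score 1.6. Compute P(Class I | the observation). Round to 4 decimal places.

0.0099

By Bayes' theorem, P(k | x) = π_k f_k(x) / Σ_j π_j f_j(x).
Component likelihoods at x = 1.6:
  L_I = (1/(0.8·√(2π)))·exp(−(1.6−-1.1)²/(2·0.8²)) = 0.498678·exp(-5.69531) = 0.0016764
  L_II = (1/(1.0·√(2π)))·exp(−(1.6−2.2)²/(2·1.0²)) = 0.398942·exp(-0.18000) = 0.333225
  L_III = (1/(0.6·√(2π)))·exp(−(1.6−4.0)²/(2·0.6²)) = 0.664904·exp(-8.00000) = 0.00022305
Multiply by the mixture weights:
  π_I·L_I = 0.24 × 0.0016764 = 0.000402336
  π_II·L_II = 0.12 × 0.333225 = 0.039987
  π_III·L_III = 0.64 × 0.00022305 = 0.000142752
Evidence: 0.000402336 + 0.039987 + 0.000142752 = 0.040532
Responsibility of Class I: 0.000402336 / 0.040532 ≈ 0.0099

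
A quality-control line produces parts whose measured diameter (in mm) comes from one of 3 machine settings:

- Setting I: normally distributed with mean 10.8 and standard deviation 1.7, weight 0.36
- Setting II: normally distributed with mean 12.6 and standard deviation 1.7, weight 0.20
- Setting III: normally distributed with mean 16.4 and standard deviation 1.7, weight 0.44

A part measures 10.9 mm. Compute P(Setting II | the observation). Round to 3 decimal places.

The responsibility of component k is π_k f_k(x) divided by Σ_j π_j f_j(x).
Evaluate each component's likelihood at the observed value:
  f_I = 0.234266
  f_II = 0.142336
  f_III = 0.00125185
Unnormalised posteriors:
  π_I·f_I = 0.36 × 0.234266 = 0.0843359
  π_II·f_II = 0.20 × 0.142336 = 0.0284671
  π_III·f_III = 0.44 × 0.00125185 = 0.000550815
Normaliser: 0.0843359 + 0.0284671 + 0.000550815 = 0.113354
Responsibility of Setting II: 0.0284671 / 0.113354 ≈ 0.251

0.251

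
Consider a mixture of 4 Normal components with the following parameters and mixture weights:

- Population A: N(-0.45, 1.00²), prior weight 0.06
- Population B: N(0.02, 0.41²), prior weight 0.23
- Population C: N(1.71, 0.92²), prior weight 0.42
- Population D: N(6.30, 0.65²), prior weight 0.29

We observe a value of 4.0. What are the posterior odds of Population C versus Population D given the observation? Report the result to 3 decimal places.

Since P(k|x) ∝ π_k f_k(x), the posterior odds are π_i f_i(x) / (π_j f_j(x)).
Evaluate each component's likelihood at the observed value:
  L_A = 1.99918e-05
  L_B = 3.35665e-21
  L_C = 0.0195762
  L_D = 0.00117262
0.00822199 / 0.000340061 ≈ 24.178

24.178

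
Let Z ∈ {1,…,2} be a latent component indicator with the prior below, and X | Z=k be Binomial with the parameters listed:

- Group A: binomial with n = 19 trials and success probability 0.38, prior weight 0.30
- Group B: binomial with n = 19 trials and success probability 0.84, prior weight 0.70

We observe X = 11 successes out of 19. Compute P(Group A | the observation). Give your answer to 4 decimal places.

The responsibility of component k is w_k f_k(x) divided by Σ_j w_j f_j(x).
Component likelihoods at x = 11 successes out of 19:
  f_A = C(19,11)·0.38^11·0.62^8 = 75582·2.38572e-05·0.021834 = 0.0393705
  f_B = C(19,11)·0.84^11·0.16^8 = 75582·0.146917·4.29497e-07 = 0.00476925
Multiply by the mixture weights:
  w_A·f_A = 0.30 × 0.0393705 = 0.0118112
  w_B·f_B = 0.70 × 0.00476925 = 0.00333848
Denominator: 0.0118112 + 0.00333848 = 0.0151496
P(Group A | data) ≈ 0.7796

0.7796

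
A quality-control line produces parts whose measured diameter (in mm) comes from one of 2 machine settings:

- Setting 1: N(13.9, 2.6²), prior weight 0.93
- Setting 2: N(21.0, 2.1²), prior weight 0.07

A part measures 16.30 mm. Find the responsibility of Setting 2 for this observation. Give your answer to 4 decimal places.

By Bayes' theorem, P(k | x) = P(Z=k) f_k(x) / Σ_j P(Z=j) f_j(x).
Normal densities:
  f_1 = 0.10021
  f_2 = 0.0155233
Weight by the priors:
  P(Z=1)·f_1 = 0.93 × 0.10021 = 0.0931955
  P(Z=2)·f_2 = 0.07 × 0.0155233 = 0.00108663
Sum: 0.0931955 + 0.00108663 = 0.0942821
P(Setting 2 | x) ≈ 0.0115

0.0115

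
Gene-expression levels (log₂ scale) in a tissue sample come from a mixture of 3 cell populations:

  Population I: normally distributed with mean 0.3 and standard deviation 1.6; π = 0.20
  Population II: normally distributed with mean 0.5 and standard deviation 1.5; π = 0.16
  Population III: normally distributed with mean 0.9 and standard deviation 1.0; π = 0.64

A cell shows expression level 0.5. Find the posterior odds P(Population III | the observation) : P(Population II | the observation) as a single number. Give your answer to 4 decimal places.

5.5387

Posterior odds = (P(Z=i) f_i(x)) / (P(Z=j) f_j(x)); the normalising sum cancels.
Evaluate each component's likelihood at the observed value:
  f_I = (1/(1.6·√(2π)))·exp(−(0.5−0.3)²/(2·1.6²)) = 0.249339·exp(-0.00781) = 0.247399
  f_II = (1/(1.5·√(2π)))·exp(−(0.5−0.5)²/(2·1.5²)) = 0.265962·exp(-0.00000) = 0.265962
  f_III = (1/(1.0·√(2π)))·exp(−(0.5−0.9)²/(2·1.0²)) = 0.398942·exp(-0.08000) = 0.36827
0.235693 / 0.0425538 ≈ 5.5387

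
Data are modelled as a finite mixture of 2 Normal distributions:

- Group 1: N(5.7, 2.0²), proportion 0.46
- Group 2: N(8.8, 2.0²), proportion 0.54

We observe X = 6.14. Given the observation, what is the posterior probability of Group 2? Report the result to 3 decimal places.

0.332

By Bayes' theorem, P(k | x) = π_k f_k(x) / Σ_j π_j f_j(x).
Normal densities:
  L_1 = (1/(2.0·√(2π)))·exp(−(6.14−5.7)²/(2·2.0²)) = 0.199471·exp(-0.02420) = 0.194702
  L_2 = (1/(2.0·√(2π)))·exp(−(6.14−8.8)²/(2·2.0²)) = 0.199471·exp(-0.88445) = 0.0823699
Prior × likelihood for each component:
  π_1·L_1 = 0.46 × 0.194702 = 0.0895629
  π_2·L_2 = 0.54 × 0.0823699 = 0.0444797
Sum: 0.0895629 + 0.0444797 = 0.134043
P(Group 2 | x) = 0.0444797 / 0.134043 ≈ 0.332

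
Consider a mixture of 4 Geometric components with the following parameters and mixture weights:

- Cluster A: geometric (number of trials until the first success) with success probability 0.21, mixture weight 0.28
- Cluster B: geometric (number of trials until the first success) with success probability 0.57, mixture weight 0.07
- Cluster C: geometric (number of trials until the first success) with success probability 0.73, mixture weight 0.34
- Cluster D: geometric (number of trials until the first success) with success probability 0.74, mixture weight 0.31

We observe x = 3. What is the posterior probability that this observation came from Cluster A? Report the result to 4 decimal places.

0.4724

By Bayes' theorem, P(k | x) = w_k f_k(x) / Σ_j w_j f_j(x).
Geometric probabilities:
  p_A = 0.131061
  p_B = 0.105393
  p_C = 0.053217
  p_D = 0.050024
Prior × likelihood for each component:
  w_A·p_A = 0.28 × 0.131061 = 0.0366971
  w_B·p_B = 0.07 × 0.105393 = 0.00737751
  w_C·p_C = 0.34 × 0.053217 = 0.0180938
  w_D·p_D = 0.31 × 0.050024 = 0.0155074
Denominator: 0.0366971 + 0.00737751 + 0.0180938 + 0.0155074 = 0.0776758
Responsibility of Cluster A: 0.0366971 / 0.0776758 ≈ 0.4724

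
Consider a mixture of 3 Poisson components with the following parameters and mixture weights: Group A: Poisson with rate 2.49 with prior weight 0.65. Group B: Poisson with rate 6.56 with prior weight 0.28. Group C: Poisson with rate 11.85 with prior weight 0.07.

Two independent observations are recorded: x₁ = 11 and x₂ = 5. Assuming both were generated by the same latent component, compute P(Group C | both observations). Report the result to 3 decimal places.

0.075

Apply Bayes' rule: the posterior for each component is proportional to its prior times its likelihood at x.
Since both observations come from the same component, the likelihood for component k is f_k(x₁)·f_k(x₂).
  f_A = [4.73853e-05] × [0.0661336] = 3.13376e-06
  f_B = [0.0343411] × [0.14334] = 0.00492244
  f_C = [0.115706] × [0.0139002] = 0.00160834
Prior × likelihood for each component:
  π_A·f_A = 0.65 × 3.13376e-06 = 2.03695e-06
  π_B·f_B = 0.28 × 0.00492244 = 0.00137828
  π_C·f_C = 0.07 × 0.00160834 = 0.000112584
Normaliser: 2.03695e-06 + 0.00137828 + 0.000112584 = 0.00149291
P(Group C | x₁, x₂) = 0.000112584 / 0.00149291 ≈ 0.075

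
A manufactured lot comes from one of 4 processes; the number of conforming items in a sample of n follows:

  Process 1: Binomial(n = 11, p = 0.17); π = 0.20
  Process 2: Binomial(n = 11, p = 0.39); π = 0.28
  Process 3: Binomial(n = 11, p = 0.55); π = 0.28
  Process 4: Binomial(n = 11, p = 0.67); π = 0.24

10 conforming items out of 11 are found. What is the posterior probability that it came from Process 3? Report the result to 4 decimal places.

The responsibility of component k is π_k f_k(x) divided by Σ_j π_j f_j(x).
Component likelihoods at x = 10 conforming items out of 11:
  f_1 = C(11,10)·0.17^10·0.83^1 = 11·2.01599e-08·0.83 = 1.8406e-07
  f_2 = C(11,10)·0.39^10·0.61^1 = 11·8.14041e-05·0.61 = 0.000546221
  f_3 = C(11,10)·0.55^10·0.45^1 = 11·0.00253295·0.45 = 0.0125381
  f_4 = C(11,10)·0.67^10·0.33^1 = 11·0.0182284·0.33 = 0.066169
Prior × likelihood for each component:
  π_1·f_1 = 0.20 × 1.8406e-07 = 3.6812e-08
  π_2·f_2 = 0.28 × 0.000546221 = 0.000152942
  π_3·f_3 = 0.28 × 0.0125381 = 0.00351067
  π_4·f_4 = 0.24 × 0.066169 = 0.0158806
Denominator: 3.6812e-08 + 0.000152942 + 0.00351067 + 0.0158806 = 0.0195442
P(Process 3 | the observation) ≈ 0.1796

0.1796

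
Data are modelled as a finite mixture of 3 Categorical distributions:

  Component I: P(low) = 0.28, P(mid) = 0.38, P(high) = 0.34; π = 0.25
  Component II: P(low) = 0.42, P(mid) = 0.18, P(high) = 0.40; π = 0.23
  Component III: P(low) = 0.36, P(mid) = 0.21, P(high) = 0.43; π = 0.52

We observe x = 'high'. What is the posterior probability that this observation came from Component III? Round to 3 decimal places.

0.558

Posterior ∝ prior × likelihood, so P(k | x) ∝ π_k f_k(x); normalise over all components.
Evaluate each component's likelihood at the observed value:
  p_I = P(high | comp) = 0.34
  p_II = P(high | comp) = 0.40
  p_III = P(high | comp) = 0.43
Weight by the priors:
  π_I·p_I = 0.25 × 0.34 = 0.085
  π_II·p_II = 0.23 × 0.4 = 0.092
  π_III·p_III = 0.52 × 0.43 = 0.2236
Evidence: 0.085 + 0.092 + 0.2236 = 0.4006
So the posterior for Component III is 0.2236 / 0.4006 ≈ 0.558.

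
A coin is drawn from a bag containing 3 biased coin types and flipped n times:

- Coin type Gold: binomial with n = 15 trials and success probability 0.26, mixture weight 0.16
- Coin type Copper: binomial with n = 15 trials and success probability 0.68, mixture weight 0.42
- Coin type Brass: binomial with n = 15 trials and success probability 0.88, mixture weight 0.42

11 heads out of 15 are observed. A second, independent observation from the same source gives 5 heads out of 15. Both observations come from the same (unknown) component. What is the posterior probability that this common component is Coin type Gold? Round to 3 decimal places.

0.010

P(component k | x) = π_k·f_k(x) / marginal(x), where marginal(x) = Σ_j π_j·f_j(x).
Since both observations come from the same component, the likelihood for component k is f_k(x₁)·f_k(x₂).
  p_Gold = [C(15,11)·0.26^11·0.74^4 = 1365·3.67034e-07·0.299866 = 0.000150233] × [0.175687] = 2.6394e-05
  p_Copper = [C(15,11)·0.68^11·0.32^4 = 1365·0.0143747·0.0104858 = 0.205746] × [0.00491586] = 0.00101142
  p_Brass = [C(15,11)·0.88^11·0.12^4 = 1365·0.245081·0.00020736 = 0.0693693] × [9.81253e-07] = 6.80688e-08
Weight by the priors:
  π_Gold·p_Gold = 0.16 × 2.6394e-05 = 4.22304e-06
  π_Copper·p_Copper = 0.42 × 0.00101142 = 0.000424795
  π_Brass·p_Brass = 0.42 × 6.80688e-08 = 2.85889e-08
Marginal: 4.22304e-06 + 0.000424795 + 2.85889e-08 = 0.000429047
P(Coin type Gold | x₁,x₂) ≈ 0.010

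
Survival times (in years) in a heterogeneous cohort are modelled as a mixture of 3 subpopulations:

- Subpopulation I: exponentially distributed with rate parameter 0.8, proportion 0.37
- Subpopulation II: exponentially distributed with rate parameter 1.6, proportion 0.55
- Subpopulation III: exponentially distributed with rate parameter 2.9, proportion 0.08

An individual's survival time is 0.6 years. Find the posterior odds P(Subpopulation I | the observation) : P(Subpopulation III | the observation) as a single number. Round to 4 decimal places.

Since P(k|x) ∝ π_k f_k(x), the posterior odds are π_i f_i(x) / (π_j f_j(x)).
Evaluate each component's likelihood at the observed value:
  p_I = 0.495027
  p_II = 0.612629
  p_III = 0.509009
Posterior odds = (π_I·p_I) / (π_III·p_III) = (0.37·0.495027) / (0.08·0.509009) = 0.18316 / 0.0407207 ≈ 4.4980

4.4980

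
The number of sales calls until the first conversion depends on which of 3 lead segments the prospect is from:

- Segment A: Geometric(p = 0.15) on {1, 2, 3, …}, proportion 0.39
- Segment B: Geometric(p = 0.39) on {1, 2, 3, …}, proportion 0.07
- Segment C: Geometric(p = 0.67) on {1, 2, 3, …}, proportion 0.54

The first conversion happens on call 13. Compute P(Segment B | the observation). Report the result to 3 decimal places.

0.009

Posterior ∝ prior × likelihood, so P(k | x) ∝ P(Z=k) f_k(x); normalise over all components.
Evaluate each component's likelihood at the observed value:
  p_A = 0.15·(1−0.15)^12 = 0.15·0.142242 = 0.0213363
  p_B = 0.39·(1−0.39)^12 = 0.39·0.00265435 = 0.0010352
  p_C = 0.67·(1−0.67)^12 = 0.67·1.66789e-06 = 1.11749e-06
Multiply by the mixture weights:
  P(Z=A)·p_A = 0.39 × 0.0213363 = 0.00832114
  P(Z=B)·p_B = 0.07 × 0.0010352 = 7.24637e-05
  P(Z=C)·p_C = 0.54 × 1.11749e-06 = 6.03442e-07
Sum: 0.00832114 + 7.24637e-05 + 6.03442e-07 = 0.00839421
P(Segment B | x) = 7.24637e-05 / 0.00839421 ≈ 0.009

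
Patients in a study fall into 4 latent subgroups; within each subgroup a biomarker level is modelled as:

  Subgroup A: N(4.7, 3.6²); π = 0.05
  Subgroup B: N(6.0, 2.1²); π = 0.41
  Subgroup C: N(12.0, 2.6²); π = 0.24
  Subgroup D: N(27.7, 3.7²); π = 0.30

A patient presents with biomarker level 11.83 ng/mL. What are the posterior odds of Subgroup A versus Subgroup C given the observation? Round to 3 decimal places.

0.021

Only the two components matter; the odds are (w_i f_i(x)) / (w_j f_j(x)).
Normal densities:
  L_A = 0.0155893
  L_B = 0.00402797
  L_C = 0.153112
  L_D = 1.09099e-05
Posterior odds = (w_A·L_A) / (w_C·L_C) = (0.05·0.0155893) / (0.24·0.153112) = 0.000779463 / 0.0367468 ≈ 0.021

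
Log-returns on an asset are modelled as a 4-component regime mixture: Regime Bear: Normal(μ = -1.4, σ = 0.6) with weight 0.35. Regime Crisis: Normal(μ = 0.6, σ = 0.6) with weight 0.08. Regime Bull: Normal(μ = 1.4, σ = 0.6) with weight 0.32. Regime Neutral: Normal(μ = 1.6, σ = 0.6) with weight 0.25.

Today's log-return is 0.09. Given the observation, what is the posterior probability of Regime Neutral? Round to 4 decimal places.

The responsibility of component k is π_k f_k(x) divided by Σ_j π_j f_j(x).
Normal densities:
  L_Bear = 0.0304526
  L_Crisis = 0.463308
  L_Bull = 0.0613239
  L_Neutral = 0.0280177
Multiply by the mixture weights:
  π_Bear·L_Bear = 0.35 × 0.0304526 = 0.0106584
  π_Crisis·L_Crisis = 0.08 × 0.463308 = 0.0370647
  π_Bull·L_Bull = 0.32 × 0.0613239 = 0.0196237
  π_Neutral·L_Neutral = 0.25 × 0.0280177 = 0.00700443
Evidence: 0.0106584 + 0.0370647 + 0.0196237 + 0.00700443 = 0.0743511
P(Regime Neutral | 0.09) = 0.00700443 / 0.0743511 ≈ 0.0942

0.0942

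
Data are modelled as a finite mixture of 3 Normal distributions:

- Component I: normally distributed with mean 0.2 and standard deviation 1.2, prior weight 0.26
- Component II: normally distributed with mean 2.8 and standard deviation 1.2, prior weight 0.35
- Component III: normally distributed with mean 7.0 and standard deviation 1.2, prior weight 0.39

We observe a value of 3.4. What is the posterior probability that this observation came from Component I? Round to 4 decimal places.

P(component k | x) = P(Z=k)·f_k(x) / marginal(x), where marginal(x) = Σ_j P(Z=j)·f_j(x).
Evaluate each component's likelihood at the observed value:
  p_I = 0.00949666
  p_II = 0.293388
  p_III = 0.00369321
Weight by the priors:
  P(Z=I)·p_I = 0.26 × 0.00949666 = 0.00246913
  P(Z=II)·p_II = 0.35 × 0.293388 = 0.102686
  P(Z=III)·p_III = 0.39 × 0.00369321 = 0.00144035
Denominator: 0.00246913 + 0.102686 + 0.00144035 = 0.106595
P(Component I | the observation) ≈ 0.0232

0.0232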